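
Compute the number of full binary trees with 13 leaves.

Full binary trees with 13 leaves have 13−1 = 12 internal nodes, so there are C_12 of them.
C_12 = C(24,12)/13 = 2704156/13 = 208012.

208012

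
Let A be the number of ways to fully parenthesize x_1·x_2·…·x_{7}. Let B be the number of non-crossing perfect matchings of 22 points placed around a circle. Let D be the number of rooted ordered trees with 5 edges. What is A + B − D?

Ways to associate a product of 7 factors correspond to binary trees on 7 leaves, so the count is C_6. So A = C_6 = 132.
Pairing 22 circle points by 11 non-crossing chords gives C_11 matchings. So B = C_11 = 58786.
A rooted plane tree with 5 edges has 6 nodes, and the count is C_5. So D = C_5 = 42.
A + B − D = 132 + 58786 − 42 = 58876.

58876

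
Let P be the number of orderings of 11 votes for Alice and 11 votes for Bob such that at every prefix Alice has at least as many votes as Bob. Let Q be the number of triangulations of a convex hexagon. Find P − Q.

58772

Reading a vote for the leader as '(' and for the other as ')' turns such a sequence into a balanced string of 11 pairs, so the count is C_11. So P = C_11 = 58786.
The number of triangulations of a 6-gon is the Catalan number C_4 (index = sides − 2). So Q = C_4 = 14.
P − Q = 58786 − 14 = 58772.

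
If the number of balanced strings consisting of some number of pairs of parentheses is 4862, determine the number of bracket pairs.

Balanced strings of n bracket-pairs are counted by C_n; 4862 = C_9.

9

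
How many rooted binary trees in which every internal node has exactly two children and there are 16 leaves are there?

A full binary tree with L leaves has L−1 internal nodes and is counted by C_{L−1}; L = 16 gives C_15.
C_15 = 9694845.

9694845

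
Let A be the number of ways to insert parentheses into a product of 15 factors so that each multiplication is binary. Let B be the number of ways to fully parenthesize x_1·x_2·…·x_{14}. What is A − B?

1931540

Ways to associate a product of 15 factors correspond to binary trees on 15 leaves, so the count is C_14. So A = C_14 = 2674440.
Ways to associate a product of 14 factors correspond to binary trees on 14 leaves, so the count is C_13. So B = C_13 = 742900.
A − B = 2674440 − 742900 = 1931540.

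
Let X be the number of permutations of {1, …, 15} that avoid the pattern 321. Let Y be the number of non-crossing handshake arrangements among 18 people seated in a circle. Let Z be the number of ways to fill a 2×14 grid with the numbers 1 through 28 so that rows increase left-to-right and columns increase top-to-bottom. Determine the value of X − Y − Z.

Permutations of [n] avoiding any single length-3 pattern are counted by C_n; here n = 15. So X = C_15 = 9694845.
With 18 = 2·9 people, non-crossing handshake pairings are non-crossing perfect matchings on a circle, counted by C_9. So Y = C_9 = 4862.
By the hook-length formula (or a Dyck-path bijection), SYT of shape 2×14 number C_14. So Z = C_14 = 2674440.
X − Y − Z = 9694845 − 4862 − 2674440 = 7015543.

7015543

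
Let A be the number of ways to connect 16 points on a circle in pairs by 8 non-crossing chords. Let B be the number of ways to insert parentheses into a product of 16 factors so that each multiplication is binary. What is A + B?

9696275

Non-crossing perfect matchings of 2n points on a circle are counted by C_n; with 16 points, n = 8. So A = C_8 = 1430.
Ways to associate a product of 16 factors correspond to binary trees on 16 leaves, so the count is C_15. So B = C_15 = 9694845.
A + B = 1430 + 9694845 = 9696275.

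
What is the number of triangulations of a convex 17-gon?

The number of triangulations of a 17-gon is the Catalan number C_15 (index = sides − 2).
C_15 = C(30,15)/16 = 155117520/16 = 9694845.

9694845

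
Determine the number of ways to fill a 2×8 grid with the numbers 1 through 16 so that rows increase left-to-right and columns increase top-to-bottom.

Standard Young tableaux of shape 2×n are counted by C_n; here n = 8.
C_8 = C(16,8)/9 = 12870/9 = 1430.

1430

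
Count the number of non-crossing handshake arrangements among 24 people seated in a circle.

208012

With 24 = 2·12 people, non-crossing handshake pairings are non-crossing perfect matchings on a circle, counted by C_12.
C_12 = C(24,12)/13 = 2704156/13 = 208012.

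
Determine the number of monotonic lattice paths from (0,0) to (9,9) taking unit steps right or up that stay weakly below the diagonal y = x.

4862

Sub-diagonal monotone paths from (0,0) to (9,9) biject with Dyck paths of semilength 9, giving C_9.
C_9 = C_8 · 2(2·8+1)/(8+2) = 1430 · 34/10 = 4862.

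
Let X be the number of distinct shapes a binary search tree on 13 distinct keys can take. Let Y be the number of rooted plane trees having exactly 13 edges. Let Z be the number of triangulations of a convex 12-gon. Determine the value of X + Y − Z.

1469004

Rooted binary trees with 13 nodes (each child slot possibly empty) number C_13. So X = C_13 = 742900.
A rooted plane tree with 13 edges has 14 nodes, and the count is C_13. So Y = C_13 = 742900.
A convex 12-gon is triangulated into 10 triangles, and the number of such triangulations is the Catalan number C_{12−2} = C_10. So Z = C_10 = 16796.
X + Y − Z = 742900 + 742900 − 16796 = 1469004.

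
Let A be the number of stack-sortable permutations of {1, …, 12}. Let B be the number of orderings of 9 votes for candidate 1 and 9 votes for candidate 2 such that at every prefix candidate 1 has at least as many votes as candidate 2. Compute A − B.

203150

Stack-sortable permutations are exactly the 231-avoiding ones, counted by C_n; here n = 12. So A = C_12 = 208012.
Ballot sequences with n votes each where one side never trails are Dyck words, counted by C_n; here n = 9. So B = C_9 = 4862.
A − B = 208012 − 4862 = 203150.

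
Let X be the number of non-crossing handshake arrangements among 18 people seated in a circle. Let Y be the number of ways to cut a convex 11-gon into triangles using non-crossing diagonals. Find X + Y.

9724

Non-crossing handshake pairings of 2n people are counted by C_n; 18 people gives n = 9. So X = C_9 = 4862.
A convex 11-gon is triangulated into 9 triangles, and the number of such triangulations is the Catalan number C_{11−2} = C_9. So Y = C_9 = 4862.
X + Y = 4862 + 4862 = 9724.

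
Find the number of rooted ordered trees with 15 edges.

9694845

Rooted ordered trees with n edges are counted by C_n; here n = 15.
C_15 = C(30,15)/16 = 155117520/16 = 9694845.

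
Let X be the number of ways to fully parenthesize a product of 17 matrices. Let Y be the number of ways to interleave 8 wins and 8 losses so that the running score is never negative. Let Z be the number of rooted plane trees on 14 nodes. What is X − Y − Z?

34613340

Parenthesizations of m factors correspond to full binary trees with m leaves, counted by C_{m−1}; m = 17 gives C_16. So X = C_16 = 35357670.
Ballot sequences with n votes each where one side never trails are Dyck words, counted by C_n; here n = 8. So Y = C_8 = 1430.
Rooted ordered (plane) trees on m nodes have m−1 edges and are counted by C_{m−1}; m = 14 gives C_13. So Z = C_13 = 742900.
X − Y − Z = 35357670 − 1430 − 742900 = 34613340.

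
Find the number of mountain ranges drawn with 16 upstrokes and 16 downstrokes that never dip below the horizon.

Paths of 16 up- and 16 down-steps that never dip below the axis are Dyck paths; their count is C_16.
C_16 = C(32,16)/17 = 601080390/17 = 35357670.

35357670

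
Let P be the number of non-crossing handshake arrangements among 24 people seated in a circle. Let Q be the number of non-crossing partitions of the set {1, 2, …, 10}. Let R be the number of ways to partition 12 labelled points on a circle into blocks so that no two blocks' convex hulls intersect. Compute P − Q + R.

399228

With 24 = 2·12 people, non-crossing handshake pairings are non-crossing perfect matchings on a circle, counted by C_12. So P = C_12 = 208012.
The non-crossing partitions of [10] form a lattice of size C_10. So Q = C_10 = 16796.
The non-crossing partitions of [12] form a lattice of size C_12. So R = C_12 = 208012.
P − Q + R = 208012 − 16796 + 208012 = 399228.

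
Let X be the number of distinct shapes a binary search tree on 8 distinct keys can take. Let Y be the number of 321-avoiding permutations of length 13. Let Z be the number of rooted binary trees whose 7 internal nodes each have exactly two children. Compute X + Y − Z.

743901

Binary trees (left/right distinguished) on n nodes are counted by C_n; here n = 8. So X = C_8 = 1430.
Permutations of [n] avoiding any single length-3 pattern are counted by C_n; here n = 13. So Y = C_13 = 742900.
Full binary trees with n internal nodes are counted by C_n; here n = 7. So Z = C_7 = 429.
X + Y − Z = 1430 + 742900 − 429 = 743901.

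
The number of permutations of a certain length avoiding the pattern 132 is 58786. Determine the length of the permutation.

Permutations of [n] avoiding a fixed length-3 pattern are counted by C_n. The Catalan number equal to 58786 is C_11.

11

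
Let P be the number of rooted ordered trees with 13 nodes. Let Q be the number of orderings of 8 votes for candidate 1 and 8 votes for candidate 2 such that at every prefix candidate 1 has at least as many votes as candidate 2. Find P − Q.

Rooted ordered (plane) trees on m nodes have m−1 edges and are counted by C_{m−1}; m = 13 gives C_12. So P = C_12 = 208012.
Ballot sequences with n votes each where one side never trails are Dyck words, counted by C_n; here n = 8. So Q = C_8 = 1430.
P − Q = 208012 − 1430 = 206582.

206582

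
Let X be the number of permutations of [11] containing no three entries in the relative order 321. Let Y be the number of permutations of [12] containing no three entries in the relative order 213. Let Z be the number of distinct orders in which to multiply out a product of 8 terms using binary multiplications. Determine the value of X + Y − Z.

Permutations of [n] avoiding any single length-3 pattern are counted by C_n; here n = 11. So X = C_11 = 58786.
Permutations of [n] avoiding any single length-3 pattern are counted by C_n; here n = 12. So Y = C_12 = 208012.
Parenthesizations of m factors correspond to full binary trees with m leaves, counted by C_{m−1}; m = 8 gives C_7. So Z = C_7 = 429.
X + Y − Z = 58786 + 208012 − 429 = 266369.

266369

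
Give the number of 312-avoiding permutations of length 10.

16796

For any fixed pattern of length 3, the pattern-avoiding permutations of [10] number C_10.
C_10 = C_9 · 2(2·9+1)/(9+2) = 4862 · 38/11 = 16796.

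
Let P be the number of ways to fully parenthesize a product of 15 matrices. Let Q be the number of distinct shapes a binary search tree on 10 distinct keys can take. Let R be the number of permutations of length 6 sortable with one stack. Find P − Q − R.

Bracketing 15 factors into binary products is counted by C_{15−1} = C_14. So P = C_14 = 2674440.
Binary trees (left/right distinguished) on n nodes are counted by C_n; here n = 10. So Q = C_10 = 16796.
Stack-sortable permutations are exactly the 231-avoiding ones, counted by C_n; here n = 6. So R = C_6 = 132.
P − Q − R = 2674440 − 16796 − 132 = 2657512.

2657512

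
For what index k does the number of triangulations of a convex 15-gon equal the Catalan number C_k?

The number of triangulations of a 15-gon is the Catalan number C_13 (index = sides − 2).

13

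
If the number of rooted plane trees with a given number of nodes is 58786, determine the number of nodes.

12

Rooted ordered trees on m nodes are counted by C_{m−1}. Since C_11 = 58786, the index is 11.
So the index is 11, and the number of nodes is 11 + 1 = 12.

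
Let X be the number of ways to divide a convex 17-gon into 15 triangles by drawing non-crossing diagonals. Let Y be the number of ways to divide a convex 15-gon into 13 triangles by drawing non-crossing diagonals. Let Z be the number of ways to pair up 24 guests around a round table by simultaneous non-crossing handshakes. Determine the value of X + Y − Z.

The number of triangulations of a 17-gon is the Catalan number C_15 (index = sides − 2). So X = C_15 = 9694845.
The number of triangulations of a 15-gon is the Catalan number C_13 (index = sides − 2). So Y = C_13 = 742900.
With 24 = 2·12 people, non-crossing handshake pairings are non-crossing perfect matchings on a circle, counted by C_12. So Z = C_12 = 208012.
X + Y − Z = 9694845 + 742900 − 208012 = 10229733.

10229733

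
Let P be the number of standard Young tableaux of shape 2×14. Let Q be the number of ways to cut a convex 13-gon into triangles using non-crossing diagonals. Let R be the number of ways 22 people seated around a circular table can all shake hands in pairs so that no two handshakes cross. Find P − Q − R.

By the hook-length formula (or a Dyck-path bijection), SYT of shape 2×14 number C_14. So P = C_14 = 2674440.
A convex 13-gon is triangulated into 11 triangles, and the number of such triangulations is the Catalan number C_{13−2} = C_11. So Q = C_11 = 58786.
With 22 = 2·11 people, non-crossing handshake pairings are non-crossing perfect matchings on a circle, counted by C_11. So R = C_11 = 58786.
P − Q − R = 2674440 − 58786 − 58786 = 2556868.

2556868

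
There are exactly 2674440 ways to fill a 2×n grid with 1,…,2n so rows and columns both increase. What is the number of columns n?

Standard Young tableaux of shape 2×n are counted by C_n. The Catalan number equal to 2674440 is C_14.

14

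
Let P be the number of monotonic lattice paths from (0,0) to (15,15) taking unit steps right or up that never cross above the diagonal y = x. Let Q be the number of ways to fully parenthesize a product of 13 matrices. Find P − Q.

9486833

Monotone paths in an n×n grid that stay weakly below the diagonal are counted by C_n; here n = 15. So P = C_15 = 9694845.
Bracketing 13 factors into binary products is counted by C_{13−1} = C_12. So Q = C_12 = 208012.
P − Q = 9694845 − 208012 = 9486833.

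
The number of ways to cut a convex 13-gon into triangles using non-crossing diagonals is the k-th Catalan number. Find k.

Triangulations of a convex m-gon are counted by C_{m−2}; with m = 13 this is C_11.

11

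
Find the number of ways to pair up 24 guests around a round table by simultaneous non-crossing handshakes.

208012

With 24 = 2·12 people, non-crossing handshake pairings are non-crossing perfect matchings on a circle, counted by C_12.
C_12 = C(24,12)/13 = 2704156/13 = 208012.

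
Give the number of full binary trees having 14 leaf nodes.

742900

Full binary trees with 14 leaves have 14−1 = 13 internal nodes, so there are C_13 of them.
C_13 = C(26,13)/14 = 10400600/14 = 742900.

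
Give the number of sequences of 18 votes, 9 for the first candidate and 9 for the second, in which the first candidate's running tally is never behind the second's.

Ballot sequences with n votes each where one side never trails are Dyck words, counted by C_n; here n = 9.
C_9 = C(18,9)/10 = 48620/10 = 4862.

4862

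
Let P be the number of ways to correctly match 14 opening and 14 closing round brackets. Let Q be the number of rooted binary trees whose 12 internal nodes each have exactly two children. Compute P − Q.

With 14 pairs the number of balanced bracket strings is the Catalan number C_14. So P = C_14 = 2674440.
Full binary trees with n internal nodes are counted by C_n; here n = 12. So Q = C_12 = 208012.
P − Q = 2674440 − 208012 = 2466428.

2466428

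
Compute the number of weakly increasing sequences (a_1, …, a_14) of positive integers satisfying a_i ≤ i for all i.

2674440

Such sub-staircase sequences of length n are counted by C_n; here n = 14.
C_14 = C(28,14)/15 = 40116600/15 = 2674440.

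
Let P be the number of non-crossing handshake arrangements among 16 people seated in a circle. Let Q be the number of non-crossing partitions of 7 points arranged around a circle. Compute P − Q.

1001

Non-crossing handshake pairings of 2n people are counted by C_n; 16 people gives n = 8. So P = C_8 = 1430.
The non-crossing partitions of [7] form a lattice of size C_7. So Q = C_7 = 429.
P − Q = 1430 − 429 = 1001.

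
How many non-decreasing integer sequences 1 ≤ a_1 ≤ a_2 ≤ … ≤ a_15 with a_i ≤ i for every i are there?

Weakly increasing sequences with a_i ≤ i biject with Dyck paths of semilength 15, so there are C_15.
C_15 = C(30,15)/16 = 155117520/16 = 9694845.

9694845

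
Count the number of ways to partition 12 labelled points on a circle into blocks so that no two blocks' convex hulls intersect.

208012

The non-crossing partitions of [12] form a lattice of size C_12.
C_12 = C(24,12)/13 = 2704156/13 = 208012.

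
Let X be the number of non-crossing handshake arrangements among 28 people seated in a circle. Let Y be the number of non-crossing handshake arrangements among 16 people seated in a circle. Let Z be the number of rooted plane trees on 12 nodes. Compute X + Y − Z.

2617084

Non-crossing handshake pairings of 2n people are counted by C_n; 28 people gives n = 14. So X = C_14 = 2674440.
With 16 = 2·8 people, non-crossing handshake pairings are non-crossing perfect matchings on a circle, counted by C_8. So Y = C_8 = 1430.
A rooted plane tree on 12 nodes has 11 edges, and such trees are counted by C_11. So Z = C_11 = 58786.
X + Y − Z = 2674440 + 1430 − 58786 = 2617084.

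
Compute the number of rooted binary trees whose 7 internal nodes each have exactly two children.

429

The number of full binary trees on 7 internal nodes is the Catalan number C_7.
C_7 = 429.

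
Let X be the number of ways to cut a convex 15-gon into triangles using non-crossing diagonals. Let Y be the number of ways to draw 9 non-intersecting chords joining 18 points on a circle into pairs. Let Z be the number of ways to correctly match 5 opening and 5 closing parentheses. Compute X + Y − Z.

747720

The number of triangulations of a 15-gon is the Catalan number C_13 (index = sides − 2). So X = C_13 = 742900.
Non-crossing perfect matchings of 2n points on a circle are counted by C_n; with 18 points, n = 9. So Y = C_9 = 4862.
With 5 pairs the number of balanced bracket strings is the Catalan number C_5. So Z = C_5 = 42.
X + Y − Z = 742900 + 4862 − 42 = 747720.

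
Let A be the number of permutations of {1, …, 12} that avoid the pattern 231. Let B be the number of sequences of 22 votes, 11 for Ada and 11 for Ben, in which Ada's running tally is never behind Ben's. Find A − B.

For any fixed pattern of length 3, the pattern-avoiding permutations of [12] number C_12. So A = C_12 = 208012.
Reading a vote for the leader as '(' and for the other as ')' turns such a sequence into a balanced string of 11 pairs, so the count is C_11. So B = C_11 = 58786.
A − B = 208012 − 58786 = 149226.

149226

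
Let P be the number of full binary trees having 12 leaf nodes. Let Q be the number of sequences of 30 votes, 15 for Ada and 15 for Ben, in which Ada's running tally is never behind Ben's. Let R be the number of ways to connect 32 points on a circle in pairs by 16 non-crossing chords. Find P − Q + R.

Full binary trees with 12 leaves have 12−1 = 11 internal nodes, so there are C_11 of them. So P = C_11 = 58786.
Ballot sequences with n votes each where one side never trails are Dyck words, counted by C_n; here n = 15. So Q = C_15 = 9694845.
Non-crossing perfect matchings of 2n points on a circle are counted by C_n; with 32 points, n = 16. So R = C_16 = 35357670.
P − Q + R = 58786 − 9694845 + 35357670 = 25721611.

25721611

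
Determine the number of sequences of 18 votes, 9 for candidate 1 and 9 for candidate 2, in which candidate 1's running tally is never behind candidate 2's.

Ballot sequences with n votes each where one side never trails are Dyck words, counted by C_n; here n = 9.
C_9 = 4862.

4862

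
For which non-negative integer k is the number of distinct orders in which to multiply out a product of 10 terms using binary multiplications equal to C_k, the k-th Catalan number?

9

Ways to associate a product of 10 factors correspond to binary trees on 10 leaves, so the count is C_9.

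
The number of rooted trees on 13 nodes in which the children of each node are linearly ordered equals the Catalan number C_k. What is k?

Rooted ordered (plane) trees on m nodes have m−1 edges and are counted by C_{m−1}; m = 13 gives C_12.

12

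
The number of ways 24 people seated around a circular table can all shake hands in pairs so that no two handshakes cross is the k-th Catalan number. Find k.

Non-crossing handshake pairings of 2n people are counted by C_n; 24 people gives n = 12.

12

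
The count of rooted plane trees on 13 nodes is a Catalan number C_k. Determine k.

A rooted plane tree on 13 nodes has 12 edges, and such trees are counted by C_12.

12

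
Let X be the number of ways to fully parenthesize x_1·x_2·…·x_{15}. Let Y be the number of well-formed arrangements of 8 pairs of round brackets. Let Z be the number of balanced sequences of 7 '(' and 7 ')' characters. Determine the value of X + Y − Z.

2675441

Bracketing 15 factors into binary products is counted by C_{15−1} = C_14. So X = C_14 = 2674440.
A balanced arrangement of 8 bracket pairs is a Dyck word of semilength 8, so the count is C_8. So Y = C_8 = 1430.
A balanced arrangement of 7 bracket pairs is a Dyck word of semilength 7, so the count is C_7. So Z = C_7 = 429.
X + Y − Z = 2674440 + 1430 − 429 = 2675441.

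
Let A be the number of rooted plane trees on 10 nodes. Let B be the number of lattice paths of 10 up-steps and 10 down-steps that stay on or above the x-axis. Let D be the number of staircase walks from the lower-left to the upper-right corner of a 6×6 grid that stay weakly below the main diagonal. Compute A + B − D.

21526

Rooted ordered (plane) trees on m nodes have m−1 edges and are counted by C_{m−1}; m = 10 gives C_9. So A = C_9 = 4862.
Dyck paths of semilength n (length 2n) are counted by C_n; here n = 10. So B = C_10 = 16796.
Monotone paths in an n×n grid that stay weakly below the diagonal are counted by C_n; here n = 6. So D = C_6 = 132.
A + B − D = 4862 + 16796 − 132 = 21526.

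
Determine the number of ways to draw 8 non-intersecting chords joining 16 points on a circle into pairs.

1430

Pairing 16 circle points by 8 non-crossing chords gives C_8 matchings.
C_8 = C(16,8)/9 = 12870/9 = 1430.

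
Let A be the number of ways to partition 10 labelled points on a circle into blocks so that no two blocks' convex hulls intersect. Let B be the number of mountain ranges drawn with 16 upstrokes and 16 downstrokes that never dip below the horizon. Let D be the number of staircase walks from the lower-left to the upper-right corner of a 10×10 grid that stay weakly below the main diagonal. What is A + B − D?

35357670

The non-crossing partitions of [10] form a lattice of size C_10. So A = C_10 = 16796.
A Dyck path with 16 up-steps and 16 down-steps has semilength 16, so there are C_16 of them. So B = C_16 = 35357670.
Monotone paths in an n×n grid that stay weakly below the diagonal are counted by C_n; here n = 10. So D = C_10 = 16796.
A + B − D = 16796 + 35357670 − 16796 = 35357670.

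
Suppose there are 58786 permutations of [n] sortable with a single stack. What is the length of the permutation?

Stack-sortable permutations of [n] are counted by C_n, and C_11 = 58786.

11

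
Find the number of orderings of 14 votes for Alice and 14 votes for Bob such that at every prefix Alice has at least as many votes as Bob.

Reading a vote for the leader as '(' and for the other as ')' turns such a sequence into a balanced string of 14 pairs, so the count is C_14.
C_14 = C_13 · 2(2·13+1)/(13+2) = 742900 · 54/15 = 2674440.

2674440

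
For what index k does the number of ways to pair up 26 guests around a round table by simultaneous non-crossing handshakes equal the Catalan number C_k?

Non-crossing handshake pairings of 2n people are counted by C_n; 26 people gives n = 13.

13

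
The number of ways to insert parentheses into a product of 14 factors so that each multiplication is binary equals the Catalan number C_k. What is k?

13

Bracketing 14 factors into binary products is counted by C_{14−1} = C_13.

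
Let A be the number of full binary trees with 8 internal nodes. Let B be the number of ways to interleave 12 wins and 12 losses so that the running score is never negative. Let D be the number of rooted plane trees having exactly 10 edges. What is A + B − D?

Full binary trees with n internal nodes are counted by C_n; here n = 8. So A = C_8 = 1430.
Ballot sequences with n votes each where one side never trails are Dyck words, counted by C_n; here n = 12. So B = C_12 = 208012.
Rooted ordered trees with n edges are counted by C_n; here n = 10. So D = C_10 = 16796.
A + B − D = 1430 + 208012 − 16796 = 192646.

192646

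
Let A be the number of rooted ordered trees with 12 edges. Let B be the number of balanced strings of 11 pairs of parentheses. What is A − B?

149226

Rooted ordered trees with n edges are counted by C_n; here n = 12. So A = C_12 = 208012.
A balanced arrangement of 11 bracket pairs is a Dyck word of semilength 11, so the count is C_11. So B = C_11 = 58786.
A − B = 208012 − 58786 = 149226.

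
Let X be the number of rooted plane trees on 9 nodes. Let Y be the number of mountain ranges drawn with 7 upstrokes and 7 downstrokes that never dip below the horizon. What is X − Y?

1001

A rooted plane tree on 9 nodes has 8 edges, and such trees are counted by C_8. So X = C_8 = 1430.
Dyck paths of semilength n (length 2n) are counted by C_n; here n = 7. So Y = C_7 = 429.
X − Y = 1430 − 429 = 1001.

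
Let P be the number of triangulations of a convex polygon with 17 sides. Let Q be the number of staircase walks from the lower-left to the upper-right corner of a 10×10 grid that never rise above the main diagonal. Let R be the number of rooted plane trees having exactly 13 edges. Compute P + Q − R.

8968741

The number of triangulations of a 17-gon is the Catalan number C_15 (index = sides − 2). So P = C_15 = 9694845.
Monotone paths in an n×n grid that stay weakly below the diagonal are counted by C_n; here n = 10. So Q = C_10 = 16796.
A rooted plane tree with 13 edges has 14 nodes, and the count is C_13. So R = C_13 = 742900.
P + Q − R = 9694845 + 16796 − 742900 = 8968741.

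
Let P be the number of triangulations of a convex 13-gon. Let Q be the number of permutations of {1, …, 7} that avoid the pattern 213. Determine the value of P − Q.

Triangulations of a convex m-gon are counted by C_{m−2}; with m = 13 this is C_11. So P = C_11 = 58786.
Permutations of [n] avoiding any single length-3 pattern are counted by C_n; here n = 7. So Q = C_7 = 429.
P − Q = 58786 − 429 = 58357.

58357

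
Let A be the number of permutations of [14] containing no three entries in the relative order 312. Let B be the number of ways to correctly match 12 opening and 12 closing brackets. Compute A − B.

Permutations of [n] avoiding any single length-3 pattern are counted by C_n; here n = 14. So A = C_14 = 2674440.
A balanced arrangement of 12 bracket pairs is a Dyck word of semilength 12, so the count is C_12. So B = C_12 = 208012.
A − B = 2674440 − 208012 = 2466428.

2466428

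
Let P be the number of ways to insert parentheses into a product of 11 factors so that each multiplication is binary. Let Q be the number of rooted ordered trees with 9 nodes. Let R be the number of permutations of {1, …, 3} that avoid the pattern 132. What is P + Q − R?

Parenthesizations of m factors correspond to full binary trees with m leaves, counted by C_{m−1}; m = 11 gives C_10. So P = C_10 = 16796.
A rooted plane tree on 9 nodes has 8 edges, and such trees are counted by C_8. So Q = C_8 = 1430.
Permutations of [n] avoiding any single length-3 pattern are counted by C_n; here n = 3. So R = C_3 = 5.
P + Q − R = 16796 + 1430 − 5 = 18221.

18221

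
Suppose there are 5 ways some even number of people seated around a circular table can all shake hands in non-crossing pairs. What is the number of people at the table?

Non-crossing handshake pairings of 2n people are counted by C_n; 5 = C_3.
So n = 3, and there are 2n = 6 people.

6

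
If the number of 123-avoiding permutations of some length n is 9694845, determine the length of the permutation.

Permutations of [n] avoiding a fixed length-3 pattern are counted by C_n, and C_15 = 9694845.

15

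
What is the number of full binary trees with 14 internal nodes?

2674440

The number of full binary trees on 14 internal nodes is the Catalan number C_14.
C_14 = C(28,14)/15 = 40116600/15 = 2674440.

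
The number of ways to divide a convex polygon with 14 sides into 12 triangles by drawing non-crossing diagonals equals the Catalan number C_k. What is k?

A convex 14-gon is triangulated into 12 triangles, and the number of such triangulations is the Catalan number C_{14−2} = C_12.

12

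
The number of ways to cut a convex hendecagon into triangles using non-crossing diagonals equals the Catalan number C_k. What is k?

A convex 11-gon is triangulated into 9 triangles, and the number of such triangulations is the Catalan number C_{11−2} = C_9.

9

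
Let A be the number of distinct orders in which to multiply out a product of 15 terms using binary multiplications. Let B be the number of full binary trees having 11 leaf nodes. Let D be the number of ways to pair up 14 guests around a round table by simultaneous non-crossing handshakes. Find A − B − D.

Parenthesizations of m factors correspond to full binary trees with m leaves, counted by C_{m−1}; m = 15 gives C_14. So A = C_14 = 2674440.
Full binary trees with 11 leaves have 11−1 = 10 internal nodes, so there are C_10 of them. So B = C_10 = 16796.
Non-crossing handshake pairings of 2n people are counted by C_n; 14 people gives n = 7. So D = C_7 = 429.
A − B − D = 2674440 − 16796 − 429 = 2657215.

2657215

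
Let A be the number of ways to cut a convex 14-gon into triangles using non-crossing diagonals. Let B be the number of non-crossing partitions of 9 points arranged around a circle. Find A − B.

Triangulations of a convex m-gon are counted by C_{m−2}; with m = 14 this is C_12. So A = C_12 = 208012.
Non-crossing partitions of an n-element set are counted by C_n; here n = 9. So B = C_9 = 4862.
A − B = 208012 − 4862 = 203150.

203150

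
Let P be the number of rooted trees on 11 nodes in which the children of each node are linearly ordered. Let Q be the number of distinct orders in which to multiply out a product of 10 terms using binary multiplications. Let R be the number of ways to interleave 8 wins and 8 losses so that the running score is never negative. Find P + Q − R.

20228

Rooted ordered (plane) trees on m nodes have m−1 edges and are counted by C_{m−1}; m = 11 gives C_10. So P = C_10 = 16796.
Parenthesizations of m factors correspond to full binary trees with m leaves, counted by C_{m−1}; m = 10 gives C_9. So Q = C_9 = 4862.
Reading a vote for the leader as '(' and for the other as ')' turns such a sequence into a balanced string of 8 pairs, so the count is C_8. So R = C_8 = 1430.
P + Q − R = 16796 + 4862 − 1430 = 20228.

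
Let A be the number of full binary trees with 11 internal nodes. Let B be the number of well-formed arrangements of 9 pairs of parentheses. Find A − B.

The number of full binary trees on 11 internal nodes is the Catalan number C_11. So A = C_11 = 58786.
Balanced strings of n pairs of brackets are counted by C_n; here n = 9. So B = C_9 = 4862.
A − B = 58786 − 4862 = 53924.

53924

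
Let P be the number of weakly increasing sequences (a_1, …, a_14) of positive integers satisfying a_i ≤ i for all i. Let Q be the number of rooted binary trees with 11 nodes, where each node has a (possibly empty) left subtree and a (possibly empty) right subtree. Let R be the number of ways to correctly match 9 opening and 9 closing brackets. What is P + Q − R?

2728364

Such sub-staircase sequences of length n are counted by C_n; here n = 14. So P = C_14 = 2674440.
Binary trees (left/right distinguished) on n nodes are counted by C_n; here n = 11. So Q = C_11 = 58786.
A balanced arrangement of 9 bracket pairs is a Dyck word of semilength 9, so the count is C_9. So R = C_9 = 4862.
P + Q − R = 2674440 + 58786 − 4862 = 2728364.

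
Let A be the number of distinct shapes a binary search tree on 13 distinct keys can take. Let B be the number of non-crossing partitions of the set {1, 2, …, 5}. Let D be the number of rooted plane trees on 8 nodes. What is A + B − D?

742513

There are C_n binary search tree shapes on n keys; with n = 13 that is C_13. So A = C_13 = 742900.
Non-crossing partitions of an n-element set are counted by C_n; here n = 5. So B = C_5 = 42.
Rooted ordered (plane) trees on m nodes have m−1 edges and are counted by C_{m−1}; m = 8 gives C_7. So D = C_7 = 429.
A + B − D = 742900 + 42 − 429 = 742513.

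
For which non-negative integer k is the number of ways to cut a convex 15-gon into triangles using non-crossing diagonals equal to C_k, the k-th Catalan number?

A convex 15-gon is triangulated into 13 triangles, and the number of such triangulations is the Catalan number C_{15−2} = C_13.

13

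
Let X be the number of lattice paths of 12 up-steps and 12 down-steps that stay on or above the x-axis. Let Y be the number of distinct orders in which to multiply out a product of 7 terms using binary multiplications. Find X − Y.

207880

Paths of 12 up- and 12 down-steps that never dip below the axis are Dyck paths; their count is C_12. So X = C_12 = 208012.
Ways to associate a product of 7 factors correspond to binary trees on 7 leaves, so the count is C_6. So Y = C_6 = 132.
X − Y = 208012 − 132 = 207880.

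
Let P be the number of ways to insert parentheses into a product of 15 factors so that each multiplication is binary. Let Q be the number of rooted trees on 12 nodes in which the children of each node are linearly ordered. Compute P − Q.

Parenthesizations of m factors correspond to full binary trees with m leaves, counted by C_{m−1}; m = 15 gives C_14. So P = C_14 = 2674440.
Rooted ordered (plane) trees on m nodes have m−1 edges and are counted by C_{m−1}; m = 12 gives C_11. So Q = C_11 = 58786.
P − Q = 2674440 − 58786 = 2615654.

2615654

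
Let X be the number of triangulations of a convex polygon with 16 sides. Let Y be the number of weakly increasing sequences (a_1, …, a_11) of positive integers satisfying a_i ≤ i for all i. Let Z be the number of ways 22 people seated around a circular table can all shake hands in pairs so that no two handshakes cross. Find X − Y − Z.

2556868

Triangulations of a convex m-gon are counted by C_{m−2}; with m = 16 this is C_14. So X = C_14 = 2674440.
Weakly increasing sequences with a_i ≤ i biject with Dyck paths of semilength 11, so there are C_11. So Y = C_11 = 58786.
Non-crossing handshake pairings of 2n people are counted by C_n; 22 people gives n = 11. So Z = C_11 = 58786.
X − Y − Z = 2674440 − 58786 − 58786 = 2556868.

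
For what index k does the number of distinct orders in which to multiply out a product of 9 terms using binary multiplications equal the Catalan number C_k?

8

Parenthesizations of m factors correspond to full binary trees with m leaves, counted by C_{m−1}; m = 9 gives C_8.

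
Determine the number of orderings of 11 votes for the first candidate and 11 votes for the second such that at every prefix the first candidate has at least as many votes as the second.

58786

Ballot sequences with n votes each where one side never trails are Dyck words, counted by C_n; here n = 11.
C_11 = C(22,11)/12 = 705432/12 = 58786.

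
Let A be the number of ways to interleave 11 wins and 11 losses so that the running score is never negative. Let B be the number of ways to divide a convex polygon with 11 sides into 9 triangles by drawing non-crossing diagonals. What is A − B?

53924

Ballot sequences with n votes each where one side never trails are Dyck words, counted by C_n; here n = 11. So A = C_11 = 58786.
A convex 11-gon is triangulated into 9 triangles, and the number of such triangulations is the Catalan number C_{11−2} = C_9. So B = C_9 = 4862.
A − B = 58786 − 4862 = 53924.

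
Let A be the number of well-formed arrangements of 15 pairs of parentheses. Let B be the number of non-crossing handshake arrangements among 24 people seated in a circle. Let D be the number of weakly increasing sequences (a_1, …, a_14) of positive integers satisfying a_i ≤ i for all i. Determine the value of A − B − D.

With 15 pairs the number of balanced bracket strings is the Catalan number C_15. So A = C_15 = 9694845.
With 24 = 2·12 people, non-crossing handshake pairings are non-crossing perfect matchings on a circle, counted by C_12. So B = C_12 = 208012.
Such sub-staircase sequences of length n are counted by C_n; here n = 14. So D = C_14 = 2674440.
A − B − D = 9694845 − 208012 − 2674440 = 6812393.

6812393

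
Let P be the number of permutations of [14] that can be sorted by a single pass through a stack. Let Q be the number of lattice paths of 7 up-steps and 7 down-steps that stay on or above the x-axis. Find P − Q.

By Knuth's characterisation, the stack-sortable permutations of length 14 are the 231-avoiders, numbering C_14. So P = C_14 = 2674440.
Paths of 7 up- and 7 down-steps that never dip below the axis are Dyck paths; their count is C_7. So Q = C_7 = 429.
P − Q = 2674440 − 429 = 2674011.

2674011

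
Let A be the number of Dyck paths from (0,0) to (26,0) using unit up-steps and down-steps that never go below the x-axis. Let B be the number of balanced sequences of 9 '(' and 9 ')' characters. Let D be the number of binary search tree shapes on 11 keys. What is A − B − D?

Dyck paths of semilength n (length 2n) are counted by C_n; here n = 13. So A = C_13 = 742900.
With 9 pairs the number of balanced bracket strings is the Catalan number C_9. So B = C_9 = 4862.
Rooted binary trees with 11 nodes (each child slot possibly empty) number C_11. So D = C_11 = 58786.
A − B − D = 742900 − 4862 − 58786 = 679252.

679252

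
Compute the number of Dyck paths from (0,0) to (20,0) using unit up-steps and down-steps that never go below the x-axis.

Dyck paths of semilength n (length 2n) are counted by C_n; here n = 10.
C_10 = C_9 · 2(2·9+1)/(9+2) = 4862 · 38/11 = 16796.

16796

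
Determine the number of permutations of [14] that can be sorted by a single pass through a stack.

Stack-sortable permutations are exactly the 231-avoiding ones, counted by C_n; here n = 14.
C_14 = C(28,14)/15 = 40116600/15 = 2674440.

2674440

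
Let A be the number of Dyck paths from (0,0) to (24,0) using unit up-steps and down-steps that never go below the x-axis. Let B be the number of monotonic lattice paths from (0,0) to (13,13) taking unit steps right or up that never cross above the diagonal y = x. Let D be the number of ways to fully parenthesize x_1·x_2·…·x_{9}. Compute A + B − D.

Paths of 12 up- and 12 down-steps that never dip below the axis are Dyck paths; their count is C_12. So A = C_12 = 208012.
Monotone paths in an n×n grid that stay weakly below the diagonal are counted by C_n; here n = 13. So B = C_13 = 742900.
Bracketing 9 factors into binary products is counted by C_{9−1} = C_8. So D = C_8 = 1430.
A + B − D = 208012 + 742900 − 1430 = 949482.

949482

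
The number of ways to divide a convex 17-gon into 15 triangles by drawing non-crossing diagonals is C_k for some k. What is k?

15

A convex 17-gon is triangulated into 15 triangles, and the number of such triangulations is the Catalan number C_{17−2} = C_15.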